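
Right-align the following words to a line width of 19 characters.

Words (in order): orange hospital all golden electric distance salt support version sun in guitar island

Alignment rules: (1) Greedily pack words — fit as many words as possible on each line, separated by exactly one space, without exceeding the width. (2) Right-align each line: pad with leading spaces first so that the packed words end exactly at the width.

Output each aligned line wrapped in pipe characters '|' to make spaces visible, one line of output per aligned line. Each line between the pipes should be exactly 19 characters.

Answer: |orange hospital all|
|    golden electric|
|      distance salt|
|support version sun|
|   in guitar island|

Derivation:
Line 1: ['orange', 'hospital', 'all'] (min_width=19, slack=0)
Line 2: ['golden', 'electric'] (min_width=15, slack=4)
Line 3: ['distance', 'salt'] (min_width=13, slack=6)
Line 4: ['support', 'version', 'sun'] (min_width=19, slack=0)
Line 5: ['in', 'guitar', 'island'] (min_width=16, slack=3)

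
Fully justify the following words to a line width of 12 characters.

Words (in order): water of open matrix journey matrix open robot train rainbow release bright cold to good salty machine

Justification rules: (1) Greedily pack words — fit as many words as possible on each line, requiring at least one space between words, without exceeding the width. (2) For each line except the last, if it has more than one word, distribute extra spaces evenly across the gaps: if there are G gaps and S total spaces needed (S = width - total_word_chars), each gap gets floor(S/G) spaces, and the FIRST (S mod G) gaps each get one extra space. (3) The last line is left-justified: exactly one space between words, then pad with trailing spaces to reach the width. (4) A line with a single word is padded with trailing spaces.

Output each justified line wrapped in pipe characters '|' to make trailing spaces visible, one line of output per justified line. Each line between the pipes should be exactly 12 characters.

Answer: |water     of|
|open  matrix|
|journey     |
|matrix  open|
|robot  train|
|rainbow     |
|release     |
|bright  cold|
|to      good|
|salty       |
|machine     |

Derivation:
Line 1: ['water', 'of'] (min_width=8, slack=4)
Line 2: ['open', 'matrix'] (min_width=11, slack=1)
Line 3: ['journey'] (min_width=7, slack=5)
Line 4: ['matrix', 'open'] (min_width=11, slack=1)
Line 5: ['robot', 'train'] (min_width=11, slack=1)
Line 6: ['rainbow'] (min_width=7, slack=5)
Line 7: ['release'] (min_width=7, slack=5)
Line 8: ['bright', 'cold'] (min_width=11, slack=1)
Line 9: ['to', 'good'] (min_width=7, slack=5)
Line 10: ['salty'] (min_width=5, slack=7)
Line 11: ['machine'] (min_width=7, slack=5)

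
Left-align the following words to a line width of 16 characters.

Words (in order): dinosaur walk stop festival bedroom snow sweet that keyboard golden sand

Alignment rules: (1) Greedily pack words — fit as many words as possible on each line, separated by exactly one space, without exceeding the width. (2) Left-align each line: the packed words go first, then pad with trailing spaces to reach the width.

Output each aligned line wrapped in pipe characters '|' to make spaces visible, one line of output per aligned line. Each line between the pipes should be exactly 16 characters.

Line 1: ['dinosaur', 'walk'] (min_width=13, slack=3)
Line 2: ['stop', 'festival'] (min_width=13, slack=3)
Line 3: ['bedroom', 'snow'] (min_width=12, slack=4)
Line 4: ['sweet', 'that'] (min_width=10, slack=6)
Line 5: ['keyboard', 'golden'] (min_width=15, slack=1)
Line 6: ['sand'] (min_width=4, slack=12)

Answer: |dinosaur walk   |
|stop festival   |
|bedroom snow    |
|sweet that      |
|keyboard golden |
|sand            |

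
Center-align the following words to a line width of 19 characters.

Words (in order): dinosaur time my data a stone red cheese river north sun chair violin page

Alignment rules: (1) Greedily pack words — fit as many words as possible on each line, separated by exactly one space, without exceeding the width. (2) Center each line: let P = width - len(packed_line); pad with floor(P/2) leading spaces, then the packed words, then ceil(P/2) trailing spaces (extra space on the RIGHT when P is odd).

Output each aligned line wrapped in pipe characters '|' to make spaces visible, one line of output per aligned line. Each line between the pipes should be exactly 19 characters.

Answer: | dinosaur time my  |
| data a stone red  |
|cheese river north |
| sun chair violin  |
|       page        |

Derivation:
Line 1: ['dinosaur', 'time', 'my'] (min_width=16, slack=3)
Line 2: ['data', 'a', 'stone', 'red'] (min_width=16, slack=3)
Line 3: ['cheese', 'river', 'north'] (min_width=18, slack=1)
Line 4: ['sun', 'chair', 'violin'] (min_width=16, slack=3)
Line 5: ['page'] (min_width=4, slack=15)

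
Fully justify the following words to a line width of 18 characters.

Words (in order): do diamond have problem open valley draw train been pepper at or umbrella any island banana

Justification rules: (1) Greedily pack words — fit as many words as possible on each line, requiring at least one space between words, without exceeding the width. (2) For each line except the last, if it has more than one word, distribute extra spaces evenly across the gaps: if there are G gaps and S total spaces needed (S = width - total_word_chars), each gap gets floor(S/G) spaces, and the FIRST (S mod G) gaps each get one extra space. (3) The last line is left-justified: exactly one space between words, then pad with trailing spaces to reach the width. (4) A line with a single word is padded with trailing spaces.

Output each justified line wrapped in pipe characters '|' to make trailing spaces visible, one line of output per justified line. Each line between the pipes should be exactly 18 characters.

Answer: |do   diamond  have|
|problem       open|
|valley  draw train|
|been  pepper at or|
|umbrella       any|
|island banana     |

Derivation:
Line 1: ['do', 'diamond', 'have'] (min_width=15, slack=3)
Line 2: ['problem', 'open'] (min_width=12, slack=6)
Line 3: ['valley', 'draw', 'train'] (min_width=17, slack=1)
Line 4: ['been', 'pepper', 'at', 'or'] (min_width=17, slack=1)
Line 5: ['umbrella', 'any'] (min_width=12, slack=6)
Line 6: ['island', 'banana'] (min_width=13, slack=5)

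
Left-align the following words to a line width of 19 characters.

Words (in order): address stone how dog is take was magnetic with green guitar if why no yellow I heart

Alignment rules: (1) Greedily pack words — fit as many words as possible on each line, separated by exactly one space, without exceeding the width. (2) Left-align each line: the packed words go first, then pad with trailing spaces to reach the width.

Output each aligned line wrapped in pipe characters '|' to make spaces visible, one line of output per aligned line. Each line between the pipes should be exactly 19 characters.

Line 1: ['address', 'stone', 'how'] (min_width=17, slack=2)
Line 2: ['dog', 'is', 'take', 'was'] (min_width=15, slack=4)
Line 3: ['magnetic', 'with', 'green'] (min_width=19, slack=0)
Line 4: ['guitar', 'if', 'why', 'no'] (min_width=16, slack=3)
Line 5: ['yellow', 'I', 'heart'] (min_width=14, slack=5)

Answer: |address stone how  |
|dog is take was    |
|magnetic with green|
|guitar if why no   |
|yellow I heart     |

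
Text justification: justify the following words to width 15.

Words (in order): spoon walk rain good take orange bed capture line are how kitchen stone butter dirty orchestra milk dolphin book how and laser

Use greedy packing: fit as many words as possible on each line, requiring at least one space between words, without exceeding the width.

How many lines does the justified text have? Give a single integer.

Answer: 10

Derivation:
Line 1: ['spoon', 'walk', 'rain'] (min_width=15, slack=0)
Line 2: ['good', 'take'] (min_width=9, slack=6)
Line 3: ['orange', 'bed'] (min_width=10, slack=5)
Line 4: ['capture', 'line'] (min_width=12, slack=3)
Line 5: ['are', 'how', 'kitchen'] (min_width=15, slack=0)
Line 6: ['stone', 'butter'] (min_width=12, slack=3)
Line 7: ['dirty', 'orchestra'] (min_width=15, slack=0)
Line 8: ['milk', 'dolphin'] (min_width=12, slack=3)
Line 9: ['book', 'how', 'and'] (min_width=12, slack=3)
Line 10: ['laser'] (min_width=5, slack=10)
Total lines: 10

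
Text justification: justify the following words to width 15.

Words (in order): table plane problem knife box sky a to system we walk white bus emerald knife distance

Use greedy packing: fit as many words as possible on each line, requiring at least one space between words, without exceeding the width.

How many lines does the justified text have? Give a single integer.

Answer: 7

Derivation:
Line 1: ['table', 'plane'] (min_width=11, slack=4)
Line 2: ['problem', 'knife'] (min_width=13, slack=2)
Line 3: ['box', 'sky', 'a', 'to'] (min_width=12, slack=3)
Line 4: ['system', 'we', 'walk'] (min_width=14, slack=1)
Line 5: ['white', 'bus'] (min_width=9, slack=6)
Line 6: ['emerald', 'knife'] (min_width=13, slack=2)
Line 7: ['distance'] (min_width=8, slack=7)
Total lines: 7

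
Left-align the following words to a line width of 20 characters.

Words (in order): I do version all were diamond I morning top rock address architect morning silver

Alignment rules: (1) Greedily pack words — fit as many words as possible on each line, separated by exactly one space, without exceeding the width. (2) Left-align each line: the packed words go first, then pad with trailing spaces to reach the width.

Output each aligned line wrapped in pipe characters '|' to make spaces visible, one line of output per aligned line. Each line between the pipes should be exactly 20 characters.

Line 1: ['I', 'do', 'version', 'all'] (min_width=16, slack=4)
Line 2: ['were', 'diamond', 'I'] (min_width=14, slack=6)
Line 3: ['morning', 'top', 'rock'] (min_width=16, slack=4)
Line 4: ['address', 'architect'] (min_width=17, slack=3)
Line 5: ['morning', 'silver'] (min_width=14, slack=6)

Answer: |I do version all    |
|were diamond I      |
|morning top rock    |
|address architect   |
|morning silver      |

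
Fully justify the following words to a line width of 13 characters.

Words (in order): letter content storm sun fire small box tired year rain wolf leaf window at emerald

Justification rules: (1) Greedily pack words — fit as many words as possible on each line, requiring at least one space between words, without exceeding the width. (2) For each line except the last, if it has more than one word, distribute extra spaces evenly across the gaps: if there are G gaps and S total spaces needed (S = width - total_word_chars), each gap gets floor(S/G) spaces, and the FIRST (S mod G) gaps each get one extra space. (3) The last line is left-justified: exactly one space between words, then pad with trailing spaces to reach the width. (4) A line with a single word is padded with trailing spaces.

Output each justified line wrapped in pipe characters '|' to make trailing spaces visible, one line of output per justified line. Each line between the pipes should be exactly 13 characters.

Line 1: ['letter'] (min_width=6, slack=7)
Line 2: ['content', 'storm'] (min_width=13, slack=0)
Line 3: ['sun', 'fire'] (min_width=8, slack=5)
Line 4: ['small', 'box'] (min_width=9, slack=4)
Line 5: ['tired', 'year'] (min_width=10, slack=3)
Line 6: ['rain', 'wolf'] (min_width=9, slack=4)
Line 7: ['leaf', 'window'] (min_width=11, slack=2)
Line 8: ['at', 'emerald'] (min_width=10, slack=3)

Answer: |letter       |
|content storm|
|sun      fire|
|small     box|
|tired    year|
|rain     wolf|
|leaf   window|
|at emerald   |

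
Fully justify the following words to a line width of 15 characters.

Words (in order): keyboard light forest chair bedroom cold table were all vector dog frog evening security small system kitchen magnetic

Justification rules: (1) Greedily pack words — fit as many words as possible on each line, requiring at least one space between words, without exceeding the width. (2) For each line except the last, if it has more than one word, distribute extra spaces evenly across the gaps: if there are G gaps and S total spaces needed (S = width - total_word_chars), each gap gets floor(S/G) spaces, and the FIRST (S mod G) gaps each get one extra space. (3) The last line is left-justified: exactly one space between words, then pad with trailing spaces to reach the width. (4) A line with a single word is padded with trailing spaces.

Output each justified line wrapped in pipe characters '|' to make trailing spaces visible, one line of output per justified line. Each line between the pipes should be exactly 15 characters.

Line 1: ['keyboard', 'light'] (min_width=14, slack=1)
Line 2: ['forest', 'chair'] (min_width=12, slack=3)
Line 3: ['bedroom', 'cold'] (min_width=12, slack=3)
Line 4: ['table', 'were', 'all'] (min_width=14, slack=1)
Line 5: ['vector', 'dog', 'frog'] (min_width=15, slack=0)
Line 6: ['evening'] (min_width=7, slack=8)
Line 7: ['security', 'small'] (min_width=14, slack=1)
Line 8: ['system', 'kitchen'] (min_width=14, slack=1)
Line 9: ['magnetic'] (min_width=8, slack=7)

Answer: |keyboard  light|
|forest    chair|
|bedroom    cold|
|table  were all|
|vector dog frog|
|evening        |
|security  small|
|system  kitchen|
|magnetic       |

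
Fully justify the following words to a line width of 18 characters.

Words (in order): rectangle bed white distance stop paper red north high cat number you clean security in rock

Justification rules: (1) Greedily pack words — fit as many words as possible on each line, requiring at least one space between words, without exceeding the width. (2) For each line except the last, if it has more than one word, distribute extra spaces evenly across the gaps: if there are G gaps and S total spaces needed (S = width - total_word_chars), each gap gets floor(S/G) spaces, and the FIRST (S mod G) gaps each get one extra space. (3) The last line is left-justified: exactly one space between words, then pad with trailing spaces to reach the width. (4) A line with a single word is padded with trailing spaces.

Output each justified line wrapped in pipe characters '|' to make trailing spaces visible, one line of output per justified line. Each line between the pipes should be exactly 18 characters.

Answer: |rectangle      bed|
|white     distance|
|stop   paper   red|
|north   high   cat|
|number  you  clean|
|security in rock  |

Derivation:
Line 1: ['rectangle', 'bed'] (min_width=13, slack=5)
Line 2: ['white', 'distance'] (min_width=14, slack=4)
Line 3: ['stop', 'paper', 'red'] (min_width=14, slack=4)
Line 4: ['north', 'high', 'cat'] (min_width=14, slack=4)
Line 5: ['number', 'you', 'clean'] (min_width=16, slack=2)
Line 6: ['security', 'in', 'rock'] (min_width=16, slack=2)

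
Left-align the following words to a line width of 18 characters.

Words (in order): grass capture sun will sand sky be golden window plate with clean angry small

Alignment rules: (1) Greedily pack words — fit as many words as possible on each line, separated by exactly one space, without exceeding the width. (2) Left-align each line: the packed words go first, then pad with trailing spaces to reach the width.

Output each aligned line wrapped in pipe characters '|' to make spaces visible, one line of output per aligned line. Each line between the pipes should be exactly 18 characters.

Line 1: ['grass', 'capture', 'sun'] (min_width=17, slack=1)
Line 2: ['will', 'sand', 'sky', 'be'] (min_width=16, slack=2)
Line 3: ['golden', 'window'] (min_width=13, slack=5)
Line 4: ['plate', 'with', 'clean'] (min_width=16, slack=2)
Line 5: ['angry', 'small'] (min_width=11, slack=7)

Answer: |grass capture sun |
|will sand sky be  |
|golden window     |
|plate with clean  |
|angry small       |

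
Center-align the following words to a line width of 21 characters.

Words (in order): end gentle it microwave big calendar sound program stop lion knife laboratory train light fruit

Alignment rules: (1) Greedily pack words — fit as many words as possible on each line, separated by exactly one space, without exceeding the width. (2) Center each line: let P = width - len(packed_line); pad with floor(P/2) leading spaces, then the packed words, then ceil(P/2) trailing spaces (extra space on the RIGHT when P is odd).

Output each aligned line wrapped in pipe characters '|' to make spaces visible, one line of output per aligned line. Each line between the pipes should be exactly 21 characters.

Line 1: ['end', 'gentle', 'it'] (min_width=13, slack=8)
Line 2: ['microwave', 'big'] (min_width=13, slack=8)
Line 3: ['calendar', 'sound'] (min_width=14, slack=7)
Line 4: ['program', 'stop', 'lion'] (min_width=17, slack=4)
Line 5: ['knife', 'laboratory'] (min_width=16, slack=5)
Line 6: ['train', 'light', 'fruit'] (min_width=17, slack=4)

Answer: |    end gentle it    |
|    microwave big    |
|   calendar sound    |
|  program stop lion  |
|  knife laboratory   |
|  train light fruit  |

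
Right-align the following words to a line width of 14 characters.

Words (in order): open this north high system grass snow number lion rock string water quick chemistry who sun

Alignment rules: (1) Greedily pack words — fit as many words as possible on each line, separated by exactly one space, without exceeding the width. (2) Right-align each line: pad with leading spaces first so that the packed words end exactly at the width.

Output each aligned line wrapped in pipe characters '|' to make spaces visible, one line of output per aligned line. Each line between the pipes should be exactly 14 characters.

Answer: |     open this|
|    north high|
|  system grass|
|   snow number|
|     lion rock|
|  string water|
|         quick|
| chemistry who|
|           sun|

Derivation:
Line 1: ['open', 'this'] (min_width=9, slack=5)
Line 2: ['north', 'high'] (min_width=10, slack=4)
Line 3: ['system', 'grass'] (min_width=12, slack=2)
Line 4: ['snow', 'number'] (min_width=11, slack=3)
Line 5: ['lion', 'rock'] (min_width=9, slack=5)
Line 6: ['string', 'water'] (min_width=12, slack=2)
Line 7: ['quick'] (min_width=5, slack=9)
Line 8: ['chemistry', 'who'] (min_width=13, slack=1)
Line 9: ['sun'] (min_width=3, slack=11)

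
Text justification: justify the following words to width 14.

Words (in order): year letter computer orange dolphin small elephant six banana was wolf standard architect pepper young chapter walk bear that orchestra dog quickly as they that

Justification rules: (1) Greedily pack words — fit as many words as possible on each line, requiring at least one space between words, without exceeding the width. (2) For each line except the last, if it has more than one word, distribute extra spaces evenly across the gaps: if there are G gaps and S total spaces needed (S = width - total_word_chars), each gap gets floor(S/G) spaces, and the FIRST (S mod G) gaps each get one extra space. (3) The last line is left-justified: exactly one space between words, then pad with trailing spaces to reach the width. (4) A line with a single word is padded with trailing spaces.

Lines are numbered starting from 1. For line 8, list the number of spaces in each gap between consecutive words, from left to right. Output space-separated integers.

Line 1: ['year', 'letter'] (min_width=11, slack=3)
Line 2: ['computer'] (min_width=8, slack=6)
Line 3: ['orange', 'dolphin'] (min_width=14, slack=0)
Line 4: ['small', 'elephant'] (min_width=14, slack=0)
Line 5: ['six', 'banana', 'was'] (min_width=14, slack=0)
Line 6: ['wolf', 'standard'] (min_width=13, slack=1)
Line 7: ['architect'] (min_width=9, slack=5)
Line 8: ['pepper', 'young'] (min_width=12, slack=2)
Line 9: ['chapter', 'walk'] (min_width=12, slack=2)
Line 10: ['bear', 'that'] (min_width=9, slack=5)
Line 11: ['orchestra', 'dog'] (min_width=13, slack=1)
Line 12: ['quickly', 'as'] (min_width=10, slack=4)
Line 13: ['they', 'that'] (min_width=9, slack=5)

Answer: 3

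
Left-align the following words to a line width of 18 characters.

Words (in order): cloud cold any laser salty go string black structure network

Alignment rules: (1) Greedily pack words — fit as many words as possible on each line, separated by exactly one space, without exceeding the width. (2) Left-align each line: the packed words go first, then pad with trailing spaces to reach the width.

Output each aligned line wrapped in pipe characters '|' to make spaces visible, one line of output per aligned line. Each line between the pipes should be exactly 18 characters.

Answer: |cloud cold any    |
|laser salty go    |
|string black      |
|structure network |

Derivation:
Line 1: ['cloud', 'cold', 'any'] (min_width=14, slack=4)
Line 2: ['laser', 'salty', 'go'] (min_width=14, slack=4)
Line 3: ['string', 'black'] (min_width=12, slack=6)
Line 4: ['structure', 'network'] (min_width=17, slack=1)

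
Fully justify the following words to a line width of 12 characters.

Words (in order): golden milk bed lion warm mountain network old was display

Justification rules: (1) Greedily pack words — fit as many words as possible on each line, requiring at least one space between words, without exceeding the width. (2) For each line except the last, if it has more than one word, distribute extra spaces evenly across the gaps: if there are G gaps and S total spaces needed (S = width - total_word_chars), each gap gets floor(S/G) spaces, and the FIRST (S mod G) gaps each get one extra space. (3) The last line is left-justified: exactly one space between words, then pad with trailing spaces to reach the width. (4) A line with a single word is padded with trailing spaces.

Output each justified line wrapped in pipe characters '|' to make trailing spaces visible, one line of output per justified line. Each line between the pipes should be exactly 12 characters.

Line 1: ['golden', 'milk'] (min_width=11, slack=1)
Line 2: ['bed', 'lion'] (min_width=8, slack=4)
Line 3: ['warm'] (min_width=4, slack=8)
Line 4: ['mountain'] (min_width=8, slack=4)
Line 5: ['network', 'old'] (min_width=11, slack=1)
Line 6: ['was', 'display'] (min_width=11, slack=1)

Answer: |golden  milk|
|bed     lion|
|warm        |
|mountain    |
|network  old|
|was display |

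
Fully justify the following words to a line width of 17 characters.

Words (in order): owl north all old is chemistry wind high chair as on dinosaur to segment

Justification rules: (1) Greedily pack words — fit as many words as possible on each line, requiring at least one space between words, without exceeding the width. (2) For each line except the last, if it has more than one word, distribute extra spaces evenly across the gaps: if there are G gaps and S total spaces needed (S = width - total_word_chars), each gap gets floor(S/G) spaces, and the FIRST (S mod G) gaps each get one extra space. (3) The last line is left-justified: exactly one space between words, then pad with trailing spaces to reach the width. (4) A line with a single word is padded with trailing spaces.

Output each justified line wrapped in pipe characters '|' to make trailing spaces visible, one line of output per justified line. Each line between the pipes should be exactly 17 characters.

Line 1: ['owl', 'north', 'all', 'old'] (min_width=17, slack=0)
Line 2: ['is', 'chemistry', 'wind'] (min_width=17, slack=0)
Line 3: ['high', 'chair', 'as', 'on'] (min_width=16, slack=1)
Line 4: ['dinosaur', 'to'] (min_width=11, slack=6)
Line 5: ['segment'] (min_width=7, slack=10)

Answer: |owl north all old|
|is chemistry wind|
|high  chair as on|
|dinosaur       to|
|segment          |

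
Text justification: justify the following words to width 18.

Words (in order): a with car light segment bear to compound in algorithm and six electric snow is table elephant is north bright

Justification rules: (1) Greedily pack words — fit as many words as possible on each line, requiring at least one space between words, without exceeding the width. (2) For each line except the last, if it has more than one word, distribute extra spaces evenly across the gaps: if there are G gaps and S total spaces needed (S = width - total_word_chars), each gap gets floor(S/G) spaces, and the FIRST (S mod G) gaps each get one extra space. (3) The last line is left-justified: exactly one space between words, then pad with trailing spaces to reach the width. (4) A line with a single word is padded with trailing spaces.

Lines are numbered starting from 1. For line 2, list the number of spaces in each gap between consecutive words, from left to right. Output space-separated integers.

Line 1: ['a', 'with', 'car', 'light'] (min_width=16, slack=2)
Line 2: ['segment', 'bear', 'to'] (min_width=15, slack=3)
Line 3: ['compound', 'in'] (min_width=11, slack=7)
Line 4: ['algorithm', 'and', 'six'] (min_width=17, slack=1)
Line 5: ['electric', 'snow', 'is'] (min_width=16, slack=2)
Line 6: ['table', 'elephant', 'is'] (min_width=17, slack=1)
Line 7: ['north', 'bright'] (min_width=12, slack=6)

Answer: 3 2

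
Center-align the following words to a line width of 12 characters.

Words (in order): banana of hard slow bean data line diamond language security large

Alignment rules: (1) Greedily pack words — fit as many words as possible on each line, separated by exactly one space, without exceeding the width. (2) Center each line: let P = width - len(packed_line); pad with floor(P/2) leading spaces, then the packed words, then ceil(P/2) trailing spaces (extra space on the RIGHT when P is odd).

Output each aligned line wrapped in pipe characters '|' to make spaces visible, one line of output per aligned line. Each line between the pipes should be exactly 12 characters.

Answer: | banana of  |
| hard slow  |
| bean data  |
|line diamond|
|  language  |
|  security  |
|   large    |

Derivation:
Line 1: ['banana', 'of'] (min_width=9, slack=3)
Line 2: ['hard', 'slow'] (min_width=9, slack=3)
Line 3: ['bean', 'data'] (min_width=9, slack=3)
Line 4: ['line', 'diamond'] (min_width=12, slack=0)
Line 5: ['language'] (min_width=8, slack=4)
Line 6: ['security'] (min_width=8, slack=4)
Line 7: ['large'] (min_width=5, slack=7)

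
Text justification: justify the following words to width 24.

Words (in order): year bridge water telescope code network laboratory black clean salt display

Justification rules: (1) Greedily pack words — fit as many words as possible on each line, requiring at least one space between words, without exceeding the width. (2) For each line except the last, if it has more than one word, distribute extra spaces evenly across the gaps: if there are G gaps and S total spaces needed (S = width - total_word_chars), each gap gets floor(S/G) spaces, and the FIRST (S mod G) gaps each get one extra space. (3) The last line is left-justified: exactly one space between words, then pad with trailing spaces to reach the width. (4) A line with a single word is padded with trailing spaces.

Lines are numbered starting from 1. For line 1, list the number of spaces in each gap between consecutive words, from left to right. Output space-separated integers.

Line 1: ['year', 'bridge', 'water'] (min_width=17, slack=7)
Line 2: ['telescope', 'code', 'network'] (min_width=22, slack=2)
Line 3: ['laboratory', 'black', 'clean'] (min_width=22, slack=2)
Line 4: ['salt', 'display'] (min_width=12, slack=12)

Answer: 5 4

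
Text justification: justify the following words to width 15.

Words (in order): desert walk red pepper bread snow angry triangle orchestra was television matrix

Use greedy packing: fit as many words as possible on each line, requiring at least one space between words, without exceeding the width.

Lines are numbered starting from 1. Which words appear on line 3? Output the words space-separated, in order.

Answer: snow angry

Derivation:
Line 1: ['desert', 'walk', 'red'] (min_width=15, slack=0)
Line 2: ['pepper', 'bread'] (min_width=12, slack=3)
Line 3: ['snow', 'angry'] (min_width=10, slack=5)
Line 4: ['triangle'] (min_width=8, slack=7)
Line 5: ['orchestra', 'was'] (min_width=13, slack=2)
Line 6: ['television'] (min_width=10, slack=5)
Line 7: ['matrix'] (min_width=6, slack=9)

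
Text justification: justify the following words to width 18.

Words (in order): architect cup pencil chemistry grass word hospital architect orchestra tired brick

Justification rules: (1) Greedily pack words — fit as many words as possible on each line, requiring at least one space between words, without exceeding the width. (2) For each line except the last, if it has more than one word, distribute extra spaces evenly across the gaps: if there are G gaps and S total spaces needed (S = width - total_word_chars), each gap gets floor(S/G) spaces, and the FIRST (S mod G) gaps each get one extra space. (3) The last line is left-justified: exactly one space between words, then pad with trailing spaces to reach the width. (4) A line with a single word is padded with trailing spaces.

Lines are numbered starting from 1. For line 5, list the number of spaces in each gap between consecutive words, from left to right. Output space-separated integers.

Line 1: ['architect', 'cup'] (min_width=13, slack=5)
Line 2: ['pencil', 'chemistry'] (min_width=16, slack=2)
Line 3: ['grass', 'word'] (min_width=10, slack=8)
Line 4: ['hospital', 'architect'] (min_width=18, slack=0)
Line 5: ['orchestra', 'tired'] (min_width=15, slack=3)
Line 6: ['brick'] (min_width=5, slack=13)

Answer: 4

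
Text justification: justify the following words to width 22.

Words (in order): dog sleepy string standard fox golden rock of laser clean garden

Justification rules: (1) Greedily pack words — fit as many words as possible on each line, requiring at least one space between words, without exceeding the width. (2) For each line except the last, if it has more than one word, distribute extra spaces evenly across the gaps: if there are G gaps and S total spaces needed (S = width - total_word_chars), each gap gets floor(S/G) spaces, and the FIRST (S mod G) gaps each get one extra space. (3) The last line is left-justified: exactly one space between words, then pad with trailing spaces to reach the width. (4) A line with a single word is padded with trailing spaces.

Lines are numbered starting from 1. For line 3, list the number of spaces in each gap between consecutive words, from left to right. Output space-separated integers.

Answer: 2 2 2

Derivation:
Line 1: ['dog', 'sleepy', 'string'] (min_width=17, slack=5)
Line 2: ['standard', 'fox', 'golden'] (min_width=19, slack=3)
Line 3: ['rock', 'of', 'laser', 'clean'] (min_width=19, slack=3)
Line 4: ['garden'] (min_width=6, slack=16)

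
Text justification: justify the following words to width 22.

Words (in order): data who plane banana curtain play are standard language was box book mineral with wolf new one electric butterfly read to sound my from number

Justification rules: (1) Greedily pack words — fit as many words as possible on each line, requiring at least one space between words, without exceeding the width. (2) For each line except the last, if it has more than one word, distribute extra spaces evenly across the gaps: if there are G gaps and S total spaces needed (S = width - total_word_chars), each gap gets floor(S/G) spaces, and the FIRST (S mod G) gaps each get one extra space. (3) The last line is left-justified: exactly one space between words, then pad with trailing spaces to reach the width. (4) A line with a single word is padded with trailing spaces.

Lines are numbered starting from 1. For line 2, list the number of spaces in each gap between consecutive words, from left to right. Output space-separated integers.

Answer: 4 4

Derivation:
Line 1: ['data', 'who', 'plane', 'banana'] (min_width=21, slack=1)
Line 2: ['curtain', 'play', 'are'] (min_width=16, slack=6)
Line 3: ['standard', 'language', 'was'] (min_width=21, slack=1)
Line 4: ['box', 'book', 'mineral', 'with'] (min_width=21, slack=1)
Line 5: ['wolf', 'new', 'one', 'electric'] (min_width=21, slack=1)
Line 6: ['butterfly', 'read', 'to'] (min_width=17, slack=5)
Line 7: ['sound', 'my', 'from', 'number'] (min_width=20, slack=2)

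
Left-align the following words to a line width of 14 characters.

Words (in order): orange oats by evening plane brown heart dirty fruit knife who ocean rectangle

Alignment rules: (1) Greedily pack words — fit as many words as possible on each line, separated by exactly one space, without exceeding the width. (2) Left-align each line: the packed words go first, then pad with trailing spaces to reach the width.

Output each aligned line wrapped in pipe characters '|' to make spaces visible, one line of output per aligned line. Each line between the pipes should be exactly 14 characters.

Line 1: ['orange', 'oats', 'by'] (min_width=14, slack=0)
Line 2: ['evening', 'plane'] (min_width=13, slack=1)
Line 3: ['brown', 'heart'] (min_width=11, slack=3)
Line 4: ['dirty', 'fruit'] (min_width=11, slack=3)
Line 5: ['knife', 'who'] (min_width=9, slack=5)
Line 6: ['ocean'] (min_width=5, slack=9)
Line 7: ['rectangle'] (min_width=9, slack=5)

Answer: |orange oats by|
|evening plane |
|brown heart   |
|dirty fruit   |
|knife who     |
|ocean         |
|rectangle     |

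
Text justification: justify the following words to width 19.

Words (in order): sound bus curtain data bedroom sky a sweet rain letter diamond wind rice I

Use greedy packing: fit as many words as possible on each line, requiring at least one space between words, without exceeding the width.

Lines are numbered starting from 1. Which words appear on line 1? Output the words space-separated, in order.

Answer: sound bus curtain

Derivation:
Line 1: ['sound', 'bus', 'curtain'] (min_width=17, slack=2)
Line 2: ['data', 'bedroom', 'sky', 'a'] (min_width=18, slack=1)
Line 3: ['sweet', 'rain', 'letter'] (min_width=17, slack=2)
Line 4: ['diamond', 'wind', 'rice', 'I'] (min_width=19, slack=0)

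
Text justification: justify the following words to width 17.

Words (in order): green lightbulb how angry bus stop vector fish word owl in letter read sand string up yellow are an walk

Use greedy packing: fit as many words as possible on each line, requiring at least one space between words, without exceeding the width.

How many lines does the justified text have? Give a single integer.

Answer: 7

Derivation:
Line 1: ['green', 'lightbulb'] (min_width=15, slack=2)
Line 2: ['how', 'angry', 'bus'] (min_width=13, slack=4)
Line 3: ['stop', 'vector', 'fish'] (min_width=16, slack=1)
Line 4: ['word', 'owl', 'in'] (min_width=11, slack=6)
Line 5: ['letter', 'read', 'sand'] (min_width=16, slack=1)
Line 6: ['string', 'up', 'yellow'] (min_width=16, slack=1)
Line 7: ['are', 'an', 'walk'] (min_width=11, slack=6)
Total lines: 7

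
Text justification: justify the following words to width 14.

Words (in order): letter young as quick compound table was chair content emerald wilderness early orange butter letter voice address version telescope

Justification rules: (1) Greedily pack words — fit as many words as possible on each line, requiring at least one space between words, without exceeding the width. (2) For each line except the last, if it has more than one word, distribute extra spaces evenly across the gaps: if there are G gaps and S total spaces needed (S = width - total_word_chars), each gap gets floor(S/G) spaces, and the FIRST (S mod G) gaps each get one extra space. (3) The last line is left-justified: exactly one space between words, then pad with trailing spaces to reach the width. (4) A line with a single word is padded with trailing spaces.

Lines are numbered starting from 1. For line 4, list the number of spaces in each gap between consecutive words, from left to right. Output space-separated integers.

Line 1: ['letter', 'young'] (min_width=12, slack=2)
Line 2: ['as', 'quick'] (min_width=8, slack=6)
Line 3: ['compound', 'table'] (min_width=14, slack=0)
Line 4: ['was', 'chair'] (min_width=9, slack=5)
Line 5: ['content'] (min_width=7, slack=7)
Line 6: ['emerald'] (min_width=7, slack=7)
Line 7: ['wilderness'] (min_width=10, slack=4)
Line 8: ['early', 'orange'] (min_width=12, slack=2)
Line 9: ['butter', 'letter'] (min_width=13, slack=1)
Line 10: ['voice', 'address'] (min_width=13, slack=1)
Line 11: ['version'] (min_width=7, slack=7)
Line 12: ['telescope'] (min_width=9, slack=5)

Answer: 6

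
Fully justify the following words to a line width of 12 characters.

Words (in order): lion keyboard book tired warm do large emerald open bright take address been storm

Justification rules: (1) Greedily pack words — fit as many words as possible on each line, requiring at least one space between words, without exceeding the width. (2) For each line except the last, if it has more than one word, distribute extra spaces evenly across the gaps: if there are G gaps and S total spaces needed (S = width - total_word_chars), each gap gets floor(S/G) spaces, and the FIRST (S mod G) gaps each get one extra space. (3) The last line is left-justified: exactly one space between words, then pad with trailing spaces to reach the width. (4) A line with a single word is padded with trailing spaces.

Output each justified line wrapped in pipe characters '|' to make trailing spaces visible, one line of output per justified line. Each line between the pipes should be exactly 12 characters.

Line 1: ['lion'] (min_width=4, slack=8)
Line 2: ['keyboard'] (min_width=8, slack=4)
Line 3: ['book', 'tired'] (min_width=10, slack=2)
Line 4: ['warm', 'do'] (min_width=7, slack=5)
Line 5: ['large'] (min_width=5, slack=7)
Line 6: ['emerald', 'open'] (min_width=12, slack=0)
Line 7: ['bright', 'take'] (min_width=11, slack=1)
Line 8: ['address', 'been'] (min_width=12, slack=0)
Line 9: ['storm'] (min_width=5, slack=7)

Answer: |lion        |
|keyboard    |
|book   tired|
|warm      do|
|large       |
|emerald open|
|bright  take|
|address been|
|storm       |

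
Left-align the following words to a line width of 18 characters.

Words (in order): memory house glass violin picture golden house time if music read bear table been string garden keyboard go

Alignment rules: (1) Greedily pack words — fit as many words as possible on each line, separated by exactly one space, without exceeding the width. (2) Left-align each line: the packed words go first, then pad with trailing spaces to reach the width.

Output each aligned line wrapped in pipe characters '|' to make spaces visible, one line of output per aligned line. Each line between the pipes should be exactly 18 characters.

Answer: |memory house glass|
|violin picture    |
|golden house time |
|if music read bear|
|table been string |
|garden keyboard go|

Derivation:
Line 1: ['memory', 'house', 'glass'] (min_width=18, slack=0)
Line 2: ['violin', 'picture'] (min_width=14, slack=4)
Line 3: ['golden', 'house', 'time'] (min_width=17, slack=1)
Line 4: ['if', 'music', 'read', 'bear'] (min_width=18, slack=0)
Line 5: ['table', 'been', 'string'] (min_width=17, slack=1)
Line 6: ['garden', 'keyboard', 'go'] (min_width=18, slack=0)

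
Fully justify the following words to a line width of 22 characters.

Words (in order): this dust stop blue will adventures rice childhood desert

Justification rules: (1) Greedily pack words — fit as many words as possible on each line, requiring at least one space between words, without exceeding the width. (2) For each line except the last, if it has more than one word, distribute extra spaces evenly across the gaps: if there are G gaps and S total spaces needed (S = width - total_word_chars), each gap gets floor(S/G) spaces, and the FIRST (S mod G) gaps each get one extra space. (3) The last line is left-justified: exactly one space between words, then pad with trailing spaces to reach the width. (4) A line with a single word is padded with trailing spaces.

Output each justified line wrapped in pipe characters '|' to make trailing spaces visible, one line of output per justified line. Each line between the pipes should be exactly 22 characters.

Answer: |this  dust  stop  blue|
|will  adventures  rice|
|childhood desert      |

Derivation:
Line 1: ['this', 'dust', 'stop', 'blue'] (min_width=19, slack=3)
Line 2: ['will', 'adventures', 'rice'] (min_width=20, slack=2)
Line 3: ['childhood', 'desert'] (min_width=16, slack=6)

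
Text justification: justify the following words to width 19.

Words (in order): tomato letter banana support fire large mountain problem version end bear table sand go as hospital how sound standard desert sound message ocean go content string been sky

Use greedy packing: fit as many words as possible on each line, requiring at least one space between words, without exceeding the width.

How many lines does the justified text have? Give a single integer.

Line 1: ['tomato', 'letter'] (min_width=13, slack=6)
Line 2: ['banana', 'support', 'fire'] (min_width=19, slack=0)
Line 3: ['large', 'mountain'] (min_width=14, slack=5)
Line 4: ['problem', 'version', 'end'] (min_width=19, slack=0)
Line 5: ['bear', 'table', 'sand', 'go'] (min_width=18, slack=1)
Line 6: ['as', 'hospital', 'how'] (min_width=15, slack=4)
Line 7: ['sound', 'standard'] (min_width=14, slack=5)
Line 8: ['desert', 'sound'] (min_width=12, slack=7)
Line 9: ['message', 'ocean', 'go'] (min_width=16, slack=3)
Line 10: ['content', 'string', 'been'] (min_width=19, slack=0)
Line 11: ['sky'] (min_width=3, slack=16)
Total lines: 11

Answer: 11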